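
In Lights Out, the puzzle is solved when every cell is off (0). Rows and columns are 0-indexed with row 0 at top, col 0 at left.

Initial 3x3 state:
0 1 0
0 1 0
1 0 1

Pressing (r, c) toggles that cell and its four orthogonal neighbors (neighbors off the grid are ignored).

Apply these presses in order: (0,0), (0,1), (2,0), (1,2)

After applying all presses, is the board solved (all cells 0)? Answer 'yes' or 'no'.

Answer: no

Derivation:
After press 1 at (0,0):
1 0 0
1 1 0
1 0 1

After press 2 at (0,1):
0 1 1
1 0 0
1 0 1

After press 3 at (2,0):
0 1 1
0 0 0
0 1 1

After press 4 at (1,2):
0 1 0
0 1 1
0 1 0

Lights still on: 4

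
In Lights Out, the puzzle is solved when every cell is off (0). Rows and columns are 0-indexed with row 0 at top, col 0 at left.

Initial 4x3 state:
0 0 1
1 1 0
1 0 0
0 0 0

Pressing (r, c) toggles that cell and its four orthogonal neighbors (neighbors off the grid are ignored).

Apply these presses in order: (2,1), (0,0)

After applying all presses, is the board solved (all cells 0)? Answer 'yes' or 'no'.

After press 1 at (2,1):
0 0 1
1 0 0
0 1 1
0 1 0

After press 2 at (0,0):
1 1 1
0 0 0
0 1 1
0 1 0

Lights still on: 6

Answer: no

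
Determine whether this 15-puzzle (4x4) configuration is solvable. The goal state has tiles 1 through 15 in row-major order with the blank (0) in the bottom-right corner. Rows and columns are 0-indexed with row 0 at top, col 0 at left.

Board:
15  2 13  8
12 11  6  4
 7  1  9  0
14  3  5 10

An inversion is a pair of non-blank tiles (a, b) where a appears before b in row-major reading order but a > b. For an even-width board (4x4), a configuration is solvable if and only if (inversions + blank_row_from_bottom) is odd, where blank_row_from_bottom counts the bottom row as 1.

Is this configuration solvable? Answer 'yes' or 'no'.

Answer: yes

Derivation:
Inversions: 63
Blank is in row 2 (0-indexed from top), which is row 2 counting from the bottom (bottom = 1).
63 + 2 = 65, which is odd, so the puzzle is solvable.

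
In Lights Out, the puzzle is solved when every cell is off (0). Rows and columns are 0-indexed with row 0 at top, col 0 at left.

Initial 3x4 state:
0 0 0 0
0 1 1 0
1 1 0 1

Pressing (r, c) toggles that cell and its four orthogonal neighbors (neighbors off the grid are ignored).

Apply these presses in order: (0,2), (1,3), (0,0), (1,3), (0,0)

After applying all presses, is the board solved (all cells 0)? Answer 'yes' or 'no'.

After press 1 at (0,2):
0 1 1 1
0 1 0 0
1 1 0 1

After press 2 at (1,3):
0 1 1 0
0 1 1 1
1 1 0 0

After press 3 at (0,0):
1 0 1 0
1 1 1 1
1 1 0 0

After press 4 at (1,3):
1 0 1 1
1 1 0 0
1 1 0 1

After press 5 at (0,0):
0 1 1 1
0 1 0 0
1 1 0 1

Lights still on: 7

Answer: no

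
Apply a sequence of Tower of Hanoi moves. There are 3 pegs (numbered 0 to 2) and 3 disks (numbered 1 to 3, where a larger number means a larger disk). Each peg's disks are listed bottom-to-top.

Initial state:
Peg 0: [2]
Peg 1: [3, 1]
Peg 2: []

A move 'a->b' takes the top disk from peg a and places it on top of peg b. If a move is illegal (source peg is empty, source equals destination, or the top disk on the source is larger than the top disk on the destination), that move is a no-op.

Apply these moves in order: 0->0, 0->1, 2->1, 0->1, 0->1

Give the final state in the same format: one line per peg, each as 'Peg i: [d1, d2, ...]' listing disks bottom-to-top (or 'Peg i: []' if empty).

Answer: Peg 0: [2]
Peg 1: [3, 1]
Peg 2: []

Derivation:
After move 1 (0->0):
Peg 0: [2]
Peg 1: [3, 1]
Peg 2: []

After move 2 (0->1):
Peg 0: [2]
Peg 1: [3, 1]
Peg 2: []

After move 3 (2->1):
Peg 0: [2]
Peg 1: [3, 1]
Peg 2: []

After move 4 (0->1):
Peg 0: [2]
Peg 1: [3, 1]
Peg 2: []

After move 5 (0->1):
Peg 0: [2]
Peg 1: [3, 1]
Peg 2: []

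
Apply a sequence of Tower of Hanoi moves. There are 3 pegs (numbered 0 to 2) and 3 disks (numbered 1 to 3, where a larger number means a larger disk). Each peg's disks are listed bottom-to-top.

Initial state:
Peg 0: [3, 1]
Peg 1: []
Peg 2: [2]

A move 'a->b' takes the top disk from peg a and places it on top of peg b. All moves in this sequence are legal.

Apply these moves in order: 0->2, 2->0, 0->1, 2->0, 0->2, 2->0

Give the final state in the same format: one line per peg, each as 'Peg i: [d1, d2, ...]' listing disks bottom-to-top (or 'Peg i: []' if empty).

After move 1 (0->2):
Peg 0: [3]
Peg 1: []
Peg 2: [2, 1]

After move 2 (2->0):
Peg 0: [3, 1]
Peg 1: []
Peg 2: [2]

After move 3 (0->1):
Peg 0: [3]
Peg 1: [1]
Peg 2: [2]

After move 4 (2->0):
Peg 0: [3, 2]
Peg 1: [1]
Peg 2: []

After move 5 (0->2):
Peg 0: [3]
Peg 1: [1]
Peg 2: [2]

After move 6 (2->0):
Peg 0: [3, 2]
Peg 1: [1]
Peg 2: []

Answer: Peg 0: [3, 2]
Peg 1: [1]
Peg 2: []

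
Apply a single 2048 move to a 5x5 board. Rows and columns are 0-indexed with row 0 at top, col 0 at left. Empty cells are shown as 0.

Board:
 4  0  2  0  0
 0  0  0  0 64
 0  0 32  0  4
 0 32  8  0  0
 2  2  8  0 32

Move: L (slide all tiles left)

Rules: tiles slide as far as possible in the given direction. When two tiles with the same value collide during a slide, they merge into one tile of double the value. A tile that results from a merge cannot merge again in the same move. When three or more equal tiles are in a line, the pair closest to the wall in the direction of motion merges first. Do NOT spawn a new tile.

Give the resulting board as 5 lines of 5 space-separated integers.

Answer:  4  2  0  0  0
64  0  0  0  0
32  4  0  0  0
32  8  0  0  0
 4  8 32  0  0

Derivation:
Slide left:
row 0: [4, 0, 2, 0, 0] -> [4, 2, 0, 0, 0]
row 1: [0, 0, 0, 0, 64] -> [64, 0, 0, 0, 0]
row 2: [0, 0, 32, 0, 4] -> [32, 4, 0, 0, 0]
row 3: [0, 32, 8, 0, 0] -> [32, 8, 0, 0, 0]
row 4: [2, 2, 8, 0, 32] -> [4, 8, 32, 0, 0]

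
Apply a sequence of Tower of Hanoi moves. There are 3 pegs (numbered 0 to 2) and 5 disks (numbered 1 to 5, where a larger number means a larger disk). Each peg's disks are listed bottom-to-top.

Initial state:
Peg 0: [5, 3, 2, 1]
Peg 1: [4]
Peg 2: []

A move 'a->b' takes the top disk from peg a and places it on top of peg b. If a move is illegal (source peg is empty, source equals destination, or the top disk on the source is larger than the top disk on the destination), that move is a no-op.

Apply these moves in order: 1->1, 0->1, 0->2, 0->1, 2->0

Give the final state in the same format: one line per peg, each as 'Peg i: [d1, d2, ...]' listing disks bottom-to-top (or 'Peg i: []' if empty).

Answer: Peg 0: [5, 3, 2]
Peg 1: [4, 1]
Peg 2: []

Derivation:
After move 1 (1->1):
Peg 0: [5, 3, 2, 1]
Peg 1: [4]
Peg 2: []

After move 2 (0->1):
Peg 0: [5, 3, 2]
Peg 1: [4, 1]
Peg 2: []

After move 3 (0->2):
Peg 0: [5, 3]
Peg 1: [4, 1]
Peg 2: [2]

After move 4 (0->1):
Peg 0: [5, 3]
Peg 1: [4, 1]
Peg 2: [2]

After move 5 (2->0):
Peg 0: [5, 3, 2]
Peg 1: [4, 1]
Peg 2: []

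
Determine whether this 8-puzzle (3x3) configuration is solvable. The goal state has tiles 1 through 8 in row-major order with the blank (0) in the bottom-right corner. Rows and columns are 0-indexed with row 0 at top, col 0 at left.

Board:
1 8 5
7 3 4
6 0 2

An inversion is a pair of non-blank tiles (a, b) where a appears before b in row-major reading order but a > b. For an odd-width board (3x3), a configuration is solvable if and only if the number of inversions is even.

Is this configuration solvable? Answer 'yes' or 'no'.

Inversions (pairs i<j in row-major order where tile[i] > tile[j] > 0): 16
16 is even, so the puzzle is solvable.

Answer: yes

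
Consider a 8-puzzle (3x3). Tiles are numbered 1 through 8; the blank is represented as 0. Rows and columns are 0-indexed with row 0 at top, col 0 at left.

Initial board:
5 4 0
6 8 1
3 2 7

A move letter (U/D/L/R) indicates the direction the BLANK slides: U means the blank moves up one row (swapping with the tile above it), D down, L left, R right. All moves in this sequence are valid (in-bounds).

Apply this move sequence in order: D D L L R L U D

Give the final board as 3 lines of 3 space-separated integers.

Answer: 5 4 1
6 8 7
0 3 2

Derivation:
After move 1 (D):
5 4 1
6 8 0
3 2 7

After move 2 (D):
5 4 1
6 8 7
3 2 0

After move 3 (L):
5 4 1
6 8 7
3 0 2

After move 4 (L):
5 4 1
6 8 7
0 3 2

After move 5 (R):
5 4 1
6 8 7
3 0 2

After move 6 (L):
5 4 1
6 8 7
0 3 2

After move 7 (U):
5 4 1
0 8 7
6 3 2

After move 8 (D):
5 4 1
6 8 7
0 3 2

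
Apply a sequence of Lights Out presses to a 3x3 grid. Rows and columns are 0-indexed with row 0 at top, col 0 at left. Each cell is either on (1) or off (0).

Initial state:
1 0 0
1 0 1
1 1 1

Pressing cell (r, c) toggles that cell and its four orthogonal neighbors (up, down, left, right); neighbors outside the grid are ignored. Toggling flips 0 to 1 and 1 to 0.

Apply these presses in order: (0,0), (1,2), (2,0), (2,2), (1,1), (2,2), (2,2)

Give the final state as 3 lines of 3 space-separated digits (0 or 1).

After press 1 at (0,0):
0 1 0
0 0 1
1 1 1

After press 2 at (1,2):
0 1 1
0 1 0
1 1 0

After press 3 at (2,0):
0 1 1
1 1 0
0 0 0

After press 4 at (2,2):
0 1 1
1 1 1
0 1 1

After press 5 at (1,1):
0 0 1
0 0 0
0 0 1

After press 6 at (2,2):
0 0 1
0 0 1
0 1 0

After press 7 at (2,2):
0 0 1
0 0 0
0 0 1

Answer: 0 0 1
0 0 0
0 0 1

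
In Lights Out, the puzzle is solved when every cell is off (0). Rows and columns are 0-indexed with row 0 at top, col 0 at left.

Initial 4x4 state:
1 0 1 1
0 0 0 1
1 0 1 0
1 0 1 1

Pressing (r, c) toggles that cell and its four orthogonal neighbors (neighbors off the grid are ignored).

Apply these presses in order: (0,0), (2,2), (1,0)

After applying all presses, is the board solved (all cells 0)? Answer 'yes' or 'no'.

Answer: no

Derivation:
After press 1 at (0,0):
0 1 1 1
1 0 0 1
1 0 1 0
1 0 1 1

After press 2 at (2,2):
0 1 1 1
1 0 1 1
1 1 0 1
1 0 0 1

After press 3 at (1,0):
1 1 1 1
0 1 1 1
0 1 0 1
1 0 0 1

Lights still on: 11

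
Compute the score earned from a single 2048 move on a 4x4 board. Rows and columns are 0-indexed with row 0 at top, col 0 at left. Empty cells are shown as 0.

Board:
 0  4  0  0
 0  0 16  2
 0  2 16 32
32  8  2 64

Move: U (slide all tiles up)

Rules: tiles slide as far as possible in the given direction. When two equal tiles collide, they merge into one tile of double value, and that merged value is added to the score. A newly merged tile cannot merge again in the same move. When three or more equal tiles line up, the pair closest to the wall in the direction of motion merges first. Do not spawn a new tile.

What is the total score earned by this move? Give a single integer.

Answer: 32

Derivation:
Slide up:
col 0: [0, 0, 0, 32] -> [32, 0, 0, 0]  score +0 (running 0)
col 1: [4, 0, 2, 8] -> [4, 2, 8, 0]  score +0 (running 0)
col 2: [0, 16, 16, 2] -> [32, 2, 0, 0]  score +32 (running 32)
col 3: [0, 2, 32, 64] -> [2, 32, 64, 0]  score +0 (running 32)
Board after move:
32  4 32  2
 0  2  2 32
 0  8  0 64
 0  0  0  0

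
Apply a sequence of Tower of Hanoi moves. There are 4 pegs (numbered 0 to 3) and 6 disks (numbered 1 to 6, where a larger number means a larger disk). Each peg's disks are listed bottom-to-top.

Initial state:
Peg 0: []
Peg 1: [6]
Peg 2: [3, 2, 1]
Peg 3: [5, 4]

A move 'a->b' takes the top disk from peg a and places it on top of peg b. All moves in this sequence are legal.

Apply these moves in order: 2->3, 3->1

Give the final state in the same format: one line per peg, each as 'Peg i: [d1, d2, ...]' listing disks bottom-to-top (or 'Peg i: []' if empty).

Answer: Peg 0: []
Peg 1: [6, 1]
Peg 2: [3, 2]
Peg 3: [5, 4]

Derivation:
After move 1 (2->3):
Peg 0: []
Peg 1: [6]
Peg 2: [3, 2]
Peg 3: [5, 4, 1]

After move 2 (3->1):
Peg 0: []
Peg 1: [6, 1]
Peg 2: [3, 2]
Peg 3: [5, 4]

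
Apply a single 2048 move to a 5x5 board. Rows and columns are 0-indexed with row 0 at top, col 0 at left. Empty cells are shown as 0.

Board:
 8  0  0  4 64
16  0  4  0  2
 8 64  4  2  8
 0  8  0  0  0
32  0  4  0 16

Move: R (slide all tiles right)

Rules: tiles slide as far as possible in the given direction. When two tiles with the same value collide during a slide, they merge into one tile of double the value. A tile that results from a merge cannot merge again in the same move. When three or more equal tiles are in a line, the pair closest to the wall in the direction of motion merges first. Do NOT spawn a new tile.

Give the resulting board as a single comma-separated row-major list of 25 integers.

Slide right:
row 0: [8, 0, 0, 4, 64] -> [0, 0, 8, 4, 64]
row 1: [16, 0, 4, 0, 2] -> [0, 0, 16, 4, 2]
row 2: [8, 64, 4, 2, 8] -> [8, 64, 4, 2, 8]
row 3: [0, 8, 0, 0, 0] -> [0, 0, 0, 0, 8]
row 4: [32, 0, 4, 0, 16] -> [0, 0, 32, 4, 16]

Answer: 0, 0, 8, 4, 64, 0, 0, 16, 4, 2, 8, 64, 4, 2, 8, 0, 0, 0, 0, 8, 0, 0, 32, 4, 16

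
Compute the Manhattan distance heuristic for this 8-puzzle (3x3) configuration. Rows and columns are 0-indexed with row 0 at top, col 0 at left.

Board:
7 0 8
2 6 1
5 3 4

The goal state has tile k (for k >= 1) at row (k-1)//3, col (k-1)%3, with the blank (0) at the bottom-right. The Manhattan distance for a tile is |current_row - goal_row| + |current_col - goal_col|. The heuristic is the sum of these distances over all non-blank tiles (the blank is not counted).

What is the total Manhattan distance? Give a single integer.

Answer: 19

Derivation:
Tile 7: at (0,0), goal (2,0), distance |0-2|+|0-0| = 2
Tile 8: at (0,2), goal (2,1), distance |0-2|+|2-1| = 3
Tile 2: at (1,0), goal (0,1), distance |1-0|+|0-1| = 2
Tile 6: at (1,1), goal (1,2), distance |1-1|+|1-2| = 1
Tile 1: at (1,2), goal (0,0), distance |1-0|+|2-0| = 3
Tile 5: at (2,0), goal (1,1), distance |2-1|+|0-1| = 2
Tile 3: at (2,1), goal (0,2), distance |2-0|+|1-2| = 3
Tile 4: at (2,2), goal (1,0), distance |2-1|+|2-0| = 3
Sum: 2 + 3 + 2 + 1 + 3 + 2 + 3 + 3 = 19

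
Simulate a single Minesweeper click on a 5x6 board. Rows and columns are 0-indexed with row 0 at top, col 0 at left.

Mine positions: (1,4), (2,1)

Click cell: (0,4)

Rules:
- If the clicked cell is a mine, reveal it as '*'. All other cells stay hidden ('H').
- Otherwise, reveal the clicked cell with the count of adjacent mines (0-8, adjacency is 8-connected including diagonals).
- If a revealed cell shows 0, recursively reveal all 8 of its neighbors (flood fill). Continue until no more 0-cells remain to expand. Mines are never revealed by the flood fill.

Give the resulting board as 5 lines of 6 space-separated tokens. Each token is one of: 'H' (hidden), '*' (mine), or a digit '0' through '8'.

H H H H 1 H
H H H H H H
H H H H H H
H H H H H H
H H H H H H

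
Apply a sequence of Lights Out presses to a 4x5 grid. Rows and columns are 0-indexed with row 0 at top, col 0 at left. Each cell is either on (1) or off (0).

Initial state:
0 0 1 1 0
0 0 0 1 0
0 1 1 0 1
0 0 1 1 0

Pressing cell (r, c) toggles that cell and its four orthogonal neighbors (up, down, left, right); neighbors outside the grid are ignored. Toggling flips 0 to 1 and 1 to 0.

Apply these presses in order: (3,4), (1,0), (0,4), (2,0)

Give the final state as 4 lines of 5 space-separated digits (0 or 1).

After press 1 at (3,4):
0 0 1 1 0
0 0 0 1 0
0 1 1 0 0
0 0 1 0 1

After press 2 at (1,0):
1 0 1 1 0
1 1 0 1 0
1 1 1 0 0
0 0 1 0 1

After press 3 at (0,4):
1 0 1 0 1
1 1 0 1 1
1 1 1 0 0
0 0 1 0 1

After press 4 at (2,0):
1 0 1 0 1
0 1 0 1 1
0 0 1 0 0
1 0 1 0 1

Answer: 1 0 1 0 1
0 1 0 1 1
0 0 1 0 0
1 0 1 0 1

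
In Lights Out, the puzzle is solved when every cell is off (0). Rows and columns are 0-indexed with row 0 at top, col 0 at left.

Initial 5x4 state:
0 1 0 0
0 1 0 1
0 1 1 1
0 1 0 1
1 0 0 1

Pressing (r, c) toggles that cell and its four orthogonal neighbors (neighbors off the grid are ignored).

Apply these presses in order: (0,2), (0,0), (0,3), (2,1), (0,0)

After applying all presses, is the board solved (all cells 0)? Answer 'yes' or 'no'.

After press 1 at (0,2):
0 0 1 1
0 1 1 1
0 1 1 1
0 1 0 1
1 0 0 1

After press 2 at (0,0):
1 1 1 1
1 1 1 1
0 1 1 1
0 1 0 1
1 0 0 1

After press 3 at (0,3):
1 1 0 0
1 1 1 0
0 1 1 1
0 1 0 1
1 0 0 1

After press 4 at (2,1):
1 1 0 0
1 0 1 0
1 0 0 1
0 0 0 1
1 0 0 1

After press 5 at (0,0):
0 0 0 0
0 0 1 0
1 0 0 1
0 0 0 1
1 0 0 1

Lights still on: 6

Answer: no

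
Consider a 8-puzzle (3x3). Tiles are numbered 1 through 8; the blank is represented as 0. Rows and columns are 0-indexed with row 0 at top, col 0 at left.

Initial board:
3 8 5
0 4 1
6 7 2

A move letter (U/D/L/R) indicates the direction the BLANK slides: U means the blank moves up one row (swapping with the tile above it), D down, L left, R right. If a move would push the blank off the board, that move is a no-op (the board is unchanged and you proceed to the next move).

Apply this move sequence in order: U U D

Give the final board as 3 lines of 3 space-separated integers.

After move 1 (U):
0 8 5
3 4 1
6 7 2

After move 2 (U):
0 8 5
3 4 1
6 7 2

After move 3 (D):
3 8 5
0 4 1
6 7 2

Answer: 3 8 5
0 4 1
6 7 2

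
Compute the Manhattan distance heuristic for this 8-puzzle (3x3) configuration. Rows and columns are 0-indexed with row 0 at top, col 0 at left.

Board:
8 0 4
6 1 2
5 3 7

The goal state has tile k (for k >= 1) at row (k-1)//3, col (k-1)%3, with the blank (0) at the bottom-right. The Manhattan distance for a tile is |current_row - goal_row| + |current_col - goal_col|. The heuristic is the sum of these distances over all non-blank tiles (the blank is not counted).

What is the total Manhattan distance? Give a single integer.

Tile 8: (0,0)->(2,1) = 3
Tile 4: (0,2)->(1,0) = 3
Tile 6: (1,0)->(1,2) = 2
Tile 1: (1,1)->(0,0) = 2
Tile 2: (1,2)->(0,1) = 2
Tile 5: (2,0)->(1,1) = 2
Tile 3: (2,1)->(0,2) = 3
Tile 7: (2,2)->(2,0) = 2
Sum: 3 + 3 + 2 + 2 + 2 + 2 + 3 + 2 = 19

Answer: 19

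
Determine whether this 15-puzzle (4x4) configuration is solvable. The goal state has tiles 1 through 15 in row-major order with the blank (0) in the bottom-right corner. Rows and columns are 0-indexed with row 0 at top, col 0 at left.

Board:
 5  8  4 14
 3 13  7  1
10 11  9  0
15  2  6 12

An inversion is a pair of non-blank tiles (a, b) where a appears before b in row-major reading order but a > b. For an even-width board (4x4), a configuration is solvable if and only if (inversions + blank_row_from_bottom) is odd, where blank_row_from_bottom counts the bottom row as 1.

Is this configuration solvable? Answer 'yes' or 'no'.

Answer: yes

Derivation:
Inversions: 47
Blank is in row 2 (0-indexed from top), which is row 2 counting from the bottom (bottom = 1).
47 + 2 = 49, which is odd, so the puzzle is solvable.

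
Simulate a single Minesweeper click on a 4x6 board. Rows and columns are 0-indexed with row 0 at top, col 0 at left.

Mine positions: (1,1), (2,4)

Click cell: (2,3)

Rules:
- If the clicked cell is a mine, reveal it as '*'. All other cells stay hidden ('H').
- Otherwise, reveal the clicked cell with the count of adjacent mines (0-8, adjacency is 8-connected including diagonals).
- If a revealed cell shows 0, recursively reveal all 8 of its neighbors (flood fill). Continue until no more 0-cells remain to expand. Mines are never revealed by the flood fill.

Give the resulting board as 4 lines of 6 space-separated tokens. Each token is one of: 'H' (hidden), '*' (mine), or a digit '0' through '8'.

H H H H H H
H H H H H H
H H H 1 H H
H H H H H H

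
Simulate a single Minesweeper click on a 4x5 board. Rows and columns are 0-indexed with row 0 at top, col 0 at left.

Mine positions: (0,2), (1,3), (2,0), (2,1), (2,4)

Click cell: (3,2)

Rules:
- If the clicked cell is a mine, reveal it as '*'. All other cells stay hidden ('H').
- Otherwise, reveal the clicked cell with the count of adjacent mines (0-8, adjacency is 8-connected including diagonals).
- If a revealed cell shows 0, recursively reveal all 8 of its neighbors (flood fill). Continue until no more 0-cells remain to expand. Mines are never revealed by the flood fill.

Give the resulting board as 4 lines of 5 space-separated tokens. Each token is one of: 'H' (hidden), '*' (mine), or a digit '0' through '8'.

H H H H H
H H H H H
H H H H H
H H 1 H H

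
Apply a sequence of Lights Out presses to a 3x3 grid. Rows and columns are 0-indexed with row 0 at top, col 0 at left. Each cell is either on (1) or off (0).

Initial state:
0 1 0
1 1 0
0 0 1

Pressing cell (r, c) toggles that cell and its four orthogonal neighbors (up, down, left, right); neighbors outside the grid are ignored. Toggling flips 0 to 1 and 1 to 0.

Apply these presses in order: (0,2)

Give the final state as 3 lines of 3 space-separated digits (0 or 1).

After press 1 at (0,2):
0 0 1
1 1 1
0 0 1

Answer: 0 0 1
1 1 1
0 0 1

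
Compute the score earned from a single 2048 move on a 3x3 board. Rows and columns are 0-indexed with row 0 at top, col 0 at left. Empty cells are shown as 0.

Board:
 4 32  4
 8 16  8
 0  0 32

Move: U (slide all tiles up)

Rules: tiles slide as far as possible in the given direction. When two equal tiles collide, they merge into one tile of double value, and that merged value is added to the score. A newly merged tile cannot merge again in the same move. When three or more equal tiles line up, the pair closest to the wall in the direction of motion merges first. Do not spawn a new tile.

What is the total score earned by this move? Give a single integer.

Slide up:
col 0: [4, 8, 0] -> [4, 8, 0]  score +0 (running 0)
col 1: [32, 16, 0] -> [32, 16, 0]  score +0 (running 0)
col 2: [4, 8, 32] -> [4, 8, 32]  score +0 (running 0)
Board after move:
 4 32  4
 8 16  8
 0  0 32

Answer: 0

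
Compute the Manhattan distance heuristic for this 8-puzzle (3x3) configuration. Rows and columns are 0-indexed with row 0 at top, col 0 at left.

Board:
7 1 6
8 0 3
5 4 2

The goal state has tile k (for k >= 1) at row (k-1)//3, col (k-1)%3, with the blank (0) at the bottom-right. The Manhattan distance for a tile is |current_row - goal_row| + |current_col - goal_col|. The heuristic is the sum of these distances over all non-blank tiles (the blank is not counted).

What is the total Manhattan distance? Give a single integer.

Tile 7: (0,0)->(2,0) = 2
Tile 1: (0,1)->(0,0) = 1
Tile 6: (0,2)->(1,2) = 1
Tile 8: (1,0)->(2,1) = 2
Tile 3: (1,2)->(0,2) = 1
Tile 5: (2,0)->(1,1) = 2
Tile 4: (2,1)->(1,0) = 2
Tile 2: (2,2)->(0,1) = 3
Sum: 2 + 1 + 1 + 2 + 1 + 2 + 2 + 3 = 14

Answer: 14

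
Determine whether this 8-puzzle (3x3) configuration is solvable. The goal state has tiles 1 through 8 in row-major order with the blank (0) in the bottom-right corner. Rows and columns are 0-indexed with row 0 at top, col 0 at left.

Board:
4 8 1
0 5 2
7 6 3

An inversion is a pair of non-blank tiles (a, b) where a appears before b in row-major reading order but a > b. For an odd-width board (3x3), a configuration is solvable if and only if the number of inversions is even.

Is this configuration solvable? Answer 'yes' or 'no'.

Inversions (pairs i<j in row-major order where tile[i] > tile[j] > 0): 14
14 is even, so the puzzle is solvable.

Answer: yes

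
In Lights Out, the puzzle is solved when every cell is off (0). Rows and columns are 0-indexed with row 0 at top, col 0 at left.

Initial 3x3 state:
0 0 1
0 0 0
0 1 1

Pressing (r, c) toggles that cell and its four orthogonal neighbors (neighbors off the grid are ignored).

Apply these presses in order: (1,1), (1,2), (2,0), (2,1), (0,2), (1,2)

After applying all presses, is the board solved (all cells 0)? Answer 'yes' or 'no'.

Answer: yes

Derivation:
After press 1 at (1,1):
0 1 1
1 1 1
0 0 1

After press 2 at (1,2):
0 1 0
1 0 0
0 0 0

After press 3 at (2,0):
0 1 0
0 0 0
1 1 0

After press 4 at (2,1):
0 1 0
0 1 0
0 0 1

After press 5 at (0,2):
0 0 1
0 1 1
0 0 1

After press 6 at (1,2):
0 0 0
0 0 0
0 0 0

Lights still on: 0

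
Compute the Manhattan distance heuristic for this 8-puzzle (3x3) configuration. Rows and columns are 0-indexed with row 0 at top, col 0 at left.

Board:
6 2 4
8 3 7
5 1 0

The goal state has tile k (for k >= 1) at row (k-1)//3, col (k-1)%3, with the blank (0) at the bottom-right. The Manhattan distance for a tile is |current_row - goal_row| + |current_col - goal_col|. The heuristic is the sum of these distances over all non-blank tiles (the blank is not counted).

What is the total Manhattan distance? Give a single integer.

Tile 6: (0,0)->(1,2) = 3
Tile 2: (0,1)->(0,1) = 0
Tile 4: (0,2)->(1,0) = 3
Tile 8: (1,0)->(2,1) = 2
Tile 3: (1,1)->(0,2) = 2
Tile 7: (1,2)->(2,0) = 3
Tile 5: (2,0)->(1,1) = 2
Tile 1: (2,1)->(0,0) = 3
Sum: 3 + 0 + 3 + 2 + 2 + 3 + 2 + 3 = 18

Answer: 18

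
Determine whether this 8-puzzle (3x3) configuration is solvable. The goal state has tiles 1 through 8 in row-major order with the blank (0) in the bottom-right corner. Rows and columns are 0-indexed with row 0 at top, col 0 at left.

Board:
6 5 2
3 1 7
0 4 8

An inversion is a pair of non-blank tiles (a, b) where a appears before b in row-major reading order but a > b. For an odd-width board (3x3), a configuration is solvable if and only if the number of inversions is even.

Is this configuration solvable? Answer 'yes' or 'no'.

Answer: yes

Derivation:
Inversions (pairs i<j in row-major order where tile[i] > tile[j] > 0): 12
12 is even, so the puzzle is solvable.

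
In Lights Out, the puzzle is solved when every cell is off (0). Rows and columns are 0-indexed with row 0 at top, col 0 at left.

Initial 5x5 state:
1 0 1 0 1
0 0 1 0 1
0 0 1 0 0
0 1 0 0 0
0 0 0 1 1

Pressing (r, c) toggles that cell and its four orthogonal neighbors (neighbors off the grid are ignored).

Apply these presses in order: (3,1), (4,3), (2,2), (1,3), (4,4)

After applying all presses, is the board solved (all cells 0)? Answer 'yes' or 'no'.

Answer: no

Derivation:
After press 1 at (3,1):
1 0 1 0 1
0 0 1 0 1
0 1 1 0 0
1 0 1 0 0
0 1 0 1 1

After press 2 at (4,3):
1 0 1 0 1
0 0 1 0 1
0 1 1 0 0
1 0 1 1 0
0 1 1 0 0

After press 3 at (2,2):
1 0 1 0 1
0 0 0 0 1
0 0 0 1 0
1 0 0 1 0
0 1 1 0 0

After press 4 at (1,3):
1 0 1 1 1
0 0 1 1 0
0 0 0 0 0
1 0 0 1 0
0 1 1 0 0

After press 5 at (4,4):
1 0 1 1 1
0 0 1 1 0
0 0 0 0 0
1 0 0 1 1
0 1 1 1 1

Lights still on: 13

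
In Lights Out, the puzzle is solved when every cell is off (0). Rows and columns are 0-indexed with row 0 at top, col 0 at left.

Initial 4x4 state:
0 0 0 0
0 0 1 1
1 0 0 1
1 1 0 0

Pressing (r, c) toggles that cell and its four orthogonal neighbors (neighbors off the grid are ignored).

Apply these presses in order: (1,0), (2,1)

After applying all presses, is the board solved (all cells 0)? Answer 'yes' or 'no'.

After press 1 at (1,0):
1 0 0 0
1 1 1 1
0 0 0 1
1 1 0 0

After press 2 at (2,1):
1 0 0 0
1 0 1 1
1 1 1 1
1 0 0 0

Lights still on: 9

Answer: no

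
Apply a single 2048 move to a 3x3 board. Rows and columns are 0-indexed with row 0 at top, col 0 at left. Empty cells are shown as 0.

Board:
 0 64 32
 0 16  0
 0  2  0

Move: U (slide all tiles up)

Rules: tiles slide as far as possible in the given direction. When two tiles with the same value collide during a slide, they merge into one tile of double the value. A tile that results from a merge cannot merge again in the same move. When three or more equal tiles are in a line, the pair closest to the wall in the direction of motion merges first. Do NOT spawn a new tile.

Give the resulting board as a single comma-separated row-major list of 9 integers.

Slide up:
col 0: [0, 0, 0] -> [0, 0, 0]
col 1: [64, 16, 2] -> [64, 16, 2]
col 2: [32, 0, 0] -> [32, 0, 0]

Answer: 0, 64, 32, 0, 16, 0, 0, 2, 0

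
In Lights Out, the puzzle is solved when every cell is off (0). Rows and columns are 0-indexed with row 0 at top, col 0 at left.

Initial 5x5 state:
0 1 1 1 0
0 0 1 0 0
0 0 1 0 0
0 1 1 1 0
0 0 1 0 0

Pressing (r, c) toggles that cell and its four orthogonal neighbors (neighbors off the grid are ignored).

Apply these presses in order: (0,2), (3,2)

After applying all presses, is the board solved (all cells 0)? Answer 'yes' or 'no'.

Answer: yes

Derivation:
After press 1 at (0,2):
0 0 0 0 0
0 0 0 0 0
0 0 1 0 0
0 1 1 1 0
0 0 1 0 0

After press 2 at (3,2):
0 0 0 0 0
0 0 0 0 0
0 0 0 0 0
0 0 0 0 0
0 0 0 0 0

Lights still on: 0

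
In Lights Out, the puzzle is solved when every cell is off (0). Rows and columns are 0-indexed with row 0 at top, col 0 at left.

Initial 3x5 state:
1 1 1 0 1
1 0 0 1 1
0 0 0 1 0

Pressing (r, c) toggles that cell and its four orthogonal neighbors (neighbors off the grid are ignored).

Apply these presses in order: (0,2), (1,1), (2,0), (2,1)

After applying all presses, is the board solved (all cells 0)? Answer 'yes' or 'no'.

After press 1 at (0,2):
1 0 0 1 1
1 0 1 1 1
0 0 0 1 0

After press 2 at (1,1):
1 1 0 1 1
0 1 0 1 1
0 1 0 1 0

After press 3 at (2,0):
1 1 0 1 1
1 1 0 1 1
1 0 0 1 0

After press 4 at (2,1):
1 1 0 1 1
1 0 0 1 1
0 1 1 1 0

Lights still on: 10

Answer: no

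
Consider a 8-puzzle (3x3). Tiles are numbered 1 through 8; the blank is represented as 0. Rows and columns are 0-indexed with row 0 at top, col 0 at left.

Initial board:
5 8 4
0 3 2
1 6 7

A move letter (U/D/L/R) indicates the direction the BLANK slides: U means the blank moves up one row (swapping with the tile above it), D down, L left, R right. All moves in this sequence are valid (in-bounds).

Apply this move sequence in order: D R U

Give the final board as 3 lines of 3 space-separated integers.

Answer: 5 8 4
1 0 2
6 3 7

Derivation:
After move 1 (D):
5 8 4
1 3 2
0 6 7

After move 2 (R):
5 8 4
1 3 2
6 0 7

After move 3 (U):
5 8 4
1 0 2
6 3 7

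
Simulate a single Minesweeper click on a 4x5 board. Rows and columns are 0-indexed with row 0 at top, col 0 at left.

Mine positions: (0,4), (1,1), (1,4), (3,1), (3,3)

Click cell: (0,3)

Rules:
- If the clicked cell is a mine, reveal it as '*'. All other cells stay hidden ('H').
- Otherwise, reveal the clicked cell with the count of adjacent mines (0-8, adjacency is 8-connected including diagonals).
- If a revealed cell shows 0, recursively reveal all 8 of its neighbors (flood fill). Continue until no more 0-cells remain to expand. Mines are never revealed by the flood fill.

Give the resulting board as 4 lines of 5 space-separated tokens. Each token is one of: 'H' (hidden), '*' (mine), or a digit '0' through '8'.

H H H 2 H
H H H H H
H H H H H
H H H H H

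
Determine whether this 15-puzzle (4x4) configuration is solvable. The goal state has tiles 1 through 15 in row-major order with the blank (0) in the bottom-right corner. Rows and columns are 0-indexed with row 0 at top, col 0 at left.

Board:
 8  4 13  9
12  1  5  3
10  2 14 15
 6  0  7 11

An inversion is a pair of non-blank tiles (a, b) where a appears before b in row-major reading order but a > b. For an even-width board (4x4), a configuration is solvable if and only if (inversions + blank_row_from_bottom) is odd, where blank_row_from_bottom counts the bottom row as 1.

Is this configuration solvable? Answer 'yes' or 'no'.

Answer: yes

Derivation:
Inversions: 46
Blank is in row 3 (0-indexed from top), which is row 1 counting from the bottom (bottom = 1).
46 + 1 = 47, which is odd, so the puzzle is solvable.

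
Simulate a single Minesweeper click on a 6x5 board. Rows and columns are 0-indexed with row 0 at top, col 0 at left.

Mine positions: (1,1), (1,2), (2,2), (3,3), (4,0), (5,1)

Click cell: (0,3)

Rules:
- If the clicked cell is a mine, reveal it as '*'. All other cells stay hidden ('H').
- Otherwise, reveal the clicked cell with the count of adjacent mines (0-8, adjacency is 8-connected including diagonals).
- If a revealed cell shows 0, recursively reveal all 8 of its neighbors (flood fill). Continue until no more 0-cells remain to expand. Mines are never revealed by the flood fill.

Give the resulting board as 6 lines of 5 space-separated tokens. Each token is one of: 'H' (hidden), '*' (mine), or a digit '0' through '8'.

H H H 1 H
H H H H H
H H H H H
H H H H H
H H H H H
H H H H H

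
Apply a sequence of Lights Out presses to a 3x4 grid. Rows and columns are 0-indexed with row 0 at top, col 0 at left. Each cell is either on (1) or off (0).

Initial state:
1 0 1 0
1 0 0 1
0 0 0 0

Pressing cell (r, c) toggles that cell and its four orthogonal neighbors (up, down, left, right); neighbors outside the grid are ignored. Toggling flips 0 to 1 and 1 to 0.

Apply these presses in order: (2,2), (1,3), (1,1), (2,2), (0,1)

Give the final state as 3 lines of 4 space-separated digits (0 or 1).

Answer: 0 0 0 1
0 0 0 0
0 1 0 1

Derivation:
After press 1 at (2,2):
1 0 1 0
1 0 1 1
0 1 1 1

After press 2 at (1,3):
1 0 1 1
1 0 0 0
0 1 1 0

After press 3 at (1,1):
1 1 1 1
0 1 1 0
0 0 1 0

After press 4 at (2,2):
1 1 1 1
0 1 0 0
0 1 0 1

After press 5 at (0,1):
0 0 0 1
0 0 0 0
0 1 0 1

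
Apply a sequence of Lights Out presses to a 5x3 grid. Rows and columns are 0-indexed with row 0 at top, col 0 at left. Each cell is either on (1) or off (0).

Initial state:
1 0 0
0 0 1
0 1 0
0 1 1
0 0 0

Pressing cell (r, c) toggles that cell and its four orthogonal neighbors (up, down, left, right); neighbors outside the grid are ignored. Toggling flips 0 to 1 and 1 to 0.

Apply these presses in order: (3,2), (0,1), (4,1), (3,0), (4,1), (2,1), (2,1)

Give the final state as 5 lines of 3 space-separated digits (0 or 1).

Answer: 0 1 1
0 1 1
1 1 1
1 1 0
1 0 1

Derivation:
After press 1 at (3,2):
1 0 0
0 0 1
0 1 1
0 0 0
0 0 1

After press 2 at (0,1):
0 1 1
0 1 1
0 1 1
0 0 0
0 0 1

After press 3 at (4,1):
0 1 1
0 1 1
0 1 1
0 1 0
1 1 0

After press 4 at (3,0):
0 1 1
0 1 1
1 1 1
1 0 0
0 1 0

After press 5 at (4,1):
0 1 1
0 1 1
1 1 1
1 1 0
1 0 1

After press 6 at (2,1):
0 1 1
0 0 1
0 0 0
1 0 0
1 0 1

After press 7 at (2,1):
0 1 1
0 1 1
1 1 1
1 1 0
1 0 1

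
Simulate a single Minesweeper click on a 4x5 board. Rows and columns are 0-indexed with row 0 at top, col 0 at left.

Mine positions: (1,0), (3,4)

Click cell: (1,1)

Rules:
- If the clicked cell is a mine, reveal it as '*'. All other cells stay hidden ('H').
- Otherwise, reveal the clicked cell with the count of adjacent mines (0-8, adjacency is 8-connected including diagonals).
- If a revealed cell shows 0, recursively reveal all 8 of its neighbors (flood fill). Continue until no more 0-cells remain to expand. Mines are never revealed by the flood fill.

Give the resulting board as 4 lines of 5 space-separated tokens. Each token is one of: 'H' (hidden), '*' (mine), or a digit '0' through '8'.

H H H H H
H 1 H H H
H H H H H
H H H H H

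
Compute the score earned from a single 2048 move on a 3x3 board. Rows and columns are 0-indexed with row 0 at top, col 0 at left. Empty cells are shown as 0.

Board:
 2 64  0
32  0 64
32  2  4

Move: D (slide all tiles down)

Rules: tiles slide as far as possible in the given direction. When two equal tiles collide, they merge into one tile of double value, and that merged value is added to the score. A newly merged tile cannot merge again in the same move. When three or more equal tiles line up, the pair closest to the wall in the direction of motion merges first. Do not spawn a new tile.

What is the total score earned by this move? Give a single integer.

Slide down:
col 0: [2, 32, 32] -> [0, 2, 64]  score +64 (running 64)
col 1: [64, 0, 2] -> [0, 64, 2]  score +0 (running 64)
col 2: [0, 64, 4] -> [0, 64, 4]  score +0 (running 64)
Board after move:
 0  0  0
 2 64 64
64  2  4

Answer: 64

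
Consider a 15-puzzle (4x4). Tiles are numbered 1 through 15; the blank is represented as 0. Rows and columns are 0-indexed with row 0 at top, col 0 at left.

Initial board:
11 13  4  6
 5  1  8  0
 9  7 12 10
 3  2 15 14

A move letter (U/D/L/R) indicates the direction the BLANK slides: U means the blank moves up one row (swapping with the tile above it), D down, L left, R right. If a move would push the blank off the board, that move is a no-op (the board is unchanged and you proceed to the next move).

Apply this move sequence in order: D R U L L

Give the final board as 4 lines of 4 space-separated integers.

After move 1 (D):
11 13  4  6
 5  1  8 10
 9  7 12  0
 3  2 15 14

After move 2 (R):
11 13  4  6
 5  1  8 10
 9  7 12  0
 3  2 15 14

After move 3 (U):
11 13  4  6
 5  1  8  0
 9  7 12 10
 3  2 15 14

After move 4 (L):
11 13  4  6
 5  1  0  8
 9  7 12 10
 3  2 15 14

After move 5 (L):
11 13  4  6
 5  0  1  8
 9  7 12 10
 3  2 15 14

Answer: 11 13  4  6
 5  0  1  8
 9  7 12 10
 3  2 15 14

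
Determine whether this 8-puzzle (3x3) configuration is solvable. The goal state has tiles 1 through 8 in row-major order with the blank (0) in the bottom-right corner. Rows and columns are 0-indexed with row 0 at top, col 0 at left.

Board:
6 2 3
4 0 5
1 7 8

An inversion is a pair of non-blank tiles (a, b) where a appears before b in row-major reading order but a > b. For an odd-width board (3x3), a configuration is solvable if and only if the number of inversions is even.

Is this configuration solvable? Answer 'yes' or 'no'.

Inversions (pairs i<j in row-major order where tile[i] > tile[j] > 0): 9
9 is odd, so the puzzle is not solvable.

Answer: no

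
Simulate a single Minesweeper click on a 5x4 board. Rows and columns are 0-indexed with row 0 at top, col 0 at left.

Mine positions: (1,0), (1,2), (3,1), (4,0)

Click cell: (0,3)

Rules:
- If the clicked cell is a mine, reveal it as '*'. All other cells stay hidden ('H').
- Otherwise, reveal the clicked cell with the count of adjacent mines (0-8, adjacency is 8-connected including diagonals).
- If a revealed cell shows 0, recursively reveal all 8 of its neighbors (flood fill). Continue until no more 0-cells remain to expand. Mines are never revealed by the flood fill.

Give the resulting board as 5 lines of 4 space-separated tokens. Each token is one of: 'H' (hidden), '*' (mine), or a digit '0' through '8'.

H H H 1
H H H H
H H H H
H H H H
H H H H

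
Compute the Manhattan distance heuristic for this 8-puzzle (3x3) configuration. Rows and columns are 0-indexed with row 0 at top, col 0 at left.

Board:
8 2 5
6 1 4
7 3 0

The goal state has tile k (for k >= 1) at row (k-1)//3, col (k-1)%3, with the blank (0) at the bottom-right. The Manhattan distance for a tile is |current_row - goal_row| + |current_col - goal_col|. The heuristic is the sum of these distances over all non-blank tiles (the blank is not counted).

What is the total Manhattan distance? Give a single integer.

Tile 8: at (0,0), goal (2,1), distance |0-2|+|0-1| = 3
Tile 2: at (0,1), goal (0,1), distance |0-0|+|1-1| = 0
Tile 5: at (0,2), goal (1,1), distance |0-1|+|2-1| = 2
Tile 6: at (1,0), goal (1,2), distance |1-1|+|0-2| = 2
Tile 1: at (1,1), goal (0,0), distance |1-0|+|1-0| = 2
Tile 4: at (1,2), goal (1,0), distance |1-1|+|2-0| = 2
Tile 7: at (2,0), goal (2,0), distance |2-2|+|0-0| = 0
Tile 3: at (2,1), goal (0,2), distance |2-0|+|1-2| = 3
Sum: 3 + 0 + 2 + 2 + 2 + 2 + 0 + 3 = 14

Answer: 14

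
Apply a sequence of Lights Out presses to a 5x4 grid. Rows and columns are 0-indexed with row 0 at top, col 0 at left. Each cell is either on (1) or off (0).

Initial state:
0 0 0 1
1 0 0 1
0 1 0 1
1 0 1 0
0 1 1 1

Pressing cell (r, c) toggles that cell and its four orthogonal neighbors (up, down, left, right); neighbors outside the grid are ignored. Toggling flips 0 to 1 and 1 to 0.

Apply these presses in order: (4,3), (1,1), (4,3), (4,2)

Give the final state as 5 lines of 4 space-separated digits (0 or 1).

After press 1 at (4,3):
0 0 0 1
1 0 0 1
0 1 0 1
1 0 1 1
0 1 0 0

After press 2 at (1,1):
0 1 0 1
0 1 1 1
0 0 0 1
1 0 1 1
0 1 0 0

After press 3 at (4,3):
0 1 0 1
0 1 1 1
0 0 0 1
1 0 1 0
0 1 1 1

After press 4 at (4,2):
0 1 0 1
0 1 1 1
0 0 0 1
1 0 0 0
0 0 0 0

Answer: 0 1 0 1
0 1 1 1
0 0 0 1
1 0 0 0
0 0 0 0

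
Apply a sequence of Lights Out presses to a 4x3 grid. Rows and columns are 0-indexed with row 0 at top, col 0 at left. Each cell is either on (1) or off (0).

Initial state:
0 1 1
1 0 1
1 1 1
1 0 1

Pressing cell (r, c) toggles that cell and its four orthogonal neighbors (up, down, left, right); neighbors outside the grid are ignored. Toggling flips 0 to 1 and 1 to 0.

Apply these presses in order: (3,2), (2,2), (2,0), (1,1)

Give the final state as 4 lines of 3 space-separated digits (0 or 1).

Answer: 0 0 1
1 1 1
0 0 1
0 1 1

Derivation:
After press 1 at (3,2):
0 1 1
1 0 1
1 1 0
1 1 0

After press 2 at (2,2):
0 1 1
1 0 0
1 0 1
1 1 1

After press 3 at (2,0):
0 1 1
0 0 0
0 1 1
0 1 1

After press 4 at (1,1):
0 0 1
1 1 1
0 0 1
0 1 1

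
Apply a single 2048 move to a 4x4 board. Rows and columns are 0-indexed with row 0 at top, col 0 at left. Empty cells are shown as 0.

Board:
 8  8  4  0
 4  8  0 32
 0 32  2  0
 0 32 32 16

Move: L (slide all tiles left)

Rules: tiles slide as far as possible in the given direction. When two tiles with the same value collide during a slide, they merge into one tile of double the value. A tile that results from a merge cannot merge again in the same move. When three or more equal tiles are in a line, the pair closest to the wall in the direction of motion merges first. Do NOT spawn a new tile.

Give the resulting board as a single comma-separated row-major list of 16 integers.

Answer: 16, 4, 0, 0, 4, 8, 32, 0, 32, 2, 0, 0, 64, 16, 0, 0

Derivation:
Slide left:
row 0: [8, 8, 4, 0] -> [16, 4, 0, 0]
row 1: [4, 8, 0, 32] -> [4, 8, 32, 0]
row 2: [0, 32, 2, 0] -> [32, 2, 0, 0]
row 3: [0, 32, 32, 16] -> [64, 16, 0, 0]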